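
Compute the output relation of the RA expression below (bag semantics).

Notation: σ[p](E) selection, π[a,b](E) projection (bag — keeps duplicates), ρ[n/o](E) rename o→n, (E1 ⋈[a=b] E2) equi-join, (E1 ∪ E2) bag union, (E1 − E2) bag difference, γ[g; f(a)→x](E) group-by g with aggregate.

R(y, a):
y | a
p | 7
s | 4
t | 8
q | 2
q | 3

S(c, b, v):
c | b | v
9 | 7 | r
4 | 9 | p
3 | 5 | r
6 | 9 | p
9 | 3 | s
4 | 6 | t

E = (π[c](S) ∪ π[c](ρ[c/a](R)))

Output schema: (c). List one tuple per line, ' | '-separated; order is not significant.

Per-node cardinality:
  S → 6
  π[c](S) → 6
  R → 5
  ρ[c/a](R) → 5
  π[c](ρ[c/a](R)) → 5
  (π[c](S) ∪ π[c](ρ[c/a](R))) → 11

== RESULT ==
c
2
3
3
4
4
4
6
7
8
9
9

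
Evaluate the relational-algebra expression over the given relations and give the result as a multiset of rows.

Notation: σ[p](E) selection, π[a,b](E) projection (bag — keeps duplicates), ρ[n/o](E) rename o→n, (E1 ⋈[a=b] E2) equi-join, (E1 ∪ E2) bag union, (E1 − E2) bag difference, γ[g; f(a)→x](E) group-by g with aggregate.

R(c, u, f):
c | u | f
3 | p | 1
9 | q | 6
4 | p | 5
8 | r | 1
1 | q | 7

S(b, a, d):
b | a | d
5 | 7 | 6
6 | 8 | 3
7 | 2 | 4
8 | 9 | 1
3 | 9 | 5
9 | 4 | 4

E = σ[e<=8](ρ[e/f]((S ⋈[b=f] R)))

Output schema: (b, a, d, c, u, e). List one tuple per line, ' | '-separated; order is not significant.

Subexpression sizes:
  S → 6
  R → 5
  (S ⋈[b=f] R) → 3
  ρ[e/f]((S ⋈[b=f] R)) → 3
  σ[e<=8](ρ[e/f]((S ⋈[b=f] R))) → 3

== RESULT ==
b | a | d | c | u | e
5 | 7 | 6 | 4 | p | 5
6 | 8 | 3 | 9 | q | 6
7 | 2 | 4 | 1 | q | 7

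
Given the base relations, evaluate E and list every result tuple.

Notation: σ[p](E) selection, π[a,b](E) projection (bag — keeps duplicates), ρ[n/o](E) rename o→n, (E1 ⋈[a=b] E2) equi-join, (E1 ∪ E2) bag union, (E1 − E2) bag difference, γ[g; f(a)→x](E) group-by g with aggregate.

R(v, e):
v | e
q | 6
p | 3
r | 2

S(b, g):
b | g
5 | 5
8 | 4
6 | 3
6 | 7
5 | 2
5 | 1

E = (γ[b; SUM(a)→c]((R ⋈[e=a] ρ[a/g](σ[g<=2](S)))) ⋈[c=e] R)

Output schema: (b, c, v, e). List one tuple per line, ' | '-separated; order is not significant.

Per-node cardinality:
  R → 3
  S → 6
  σ[g<=2](S) → 2
  ρ[a/g](σ[g<=2](S)) → 2
  (R ⋈[e=a] ρ[a/g](σ[g<=2](S))) → 1
  γ[b; SUM(a)→c]((R ⋈[e=a] ρ[a/g](σ[g<=2](S)))) → 1
  R → 3
  (γ[b; SUM(a)→c]((R ⋈[e=a] ρ[a/g](σ[g<=2](S)))) ⋈[c=e] R) → 1

== RESULT ==
b | c | v | e
5 | 2 | r | 2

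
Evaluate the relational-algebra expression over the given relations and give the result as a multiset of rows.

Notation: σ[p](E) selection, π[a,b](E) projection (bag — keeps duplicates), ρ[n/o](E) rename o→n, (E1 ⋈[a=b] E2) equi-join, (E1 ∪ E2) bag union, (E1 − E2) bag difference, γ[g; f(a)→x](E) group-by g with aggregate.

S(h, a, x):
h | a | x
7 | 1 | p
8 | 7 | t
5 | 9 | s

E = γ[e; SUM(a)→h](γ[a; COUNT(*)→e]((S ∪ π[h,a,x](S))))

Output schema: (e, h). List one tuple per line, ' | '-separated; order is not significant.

Row counts bottom-up:
  S → 3
  S → 3
  π[h,a,x](S) → 3
  (S ∪ π[h,a,x](S)) → 6
  γ[a; COUNT(*)→e]((S ∪ π[h,a,x](S))) → 3
  γ[e; SUM(a)→h](γ[a; COUNT(*)→e]((S ∪ π[h,a,x](S)))) → 1

== RESULT ==
e | h
2 | 17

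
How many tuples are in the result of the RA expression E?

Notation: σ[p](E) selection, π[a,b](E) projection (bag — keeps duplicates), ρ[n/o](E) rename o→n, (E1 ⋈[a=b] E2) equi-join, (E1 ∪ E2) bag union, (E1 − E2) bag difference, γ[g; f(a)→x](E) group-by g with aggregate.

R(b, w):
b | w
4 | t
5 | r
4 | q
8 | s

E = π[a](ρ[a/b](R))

Per-node cardinality:
  R → 4
  ρ[a/b](R) → 4
  π[a](ρ[a/b](R)) → 4

|E| = 4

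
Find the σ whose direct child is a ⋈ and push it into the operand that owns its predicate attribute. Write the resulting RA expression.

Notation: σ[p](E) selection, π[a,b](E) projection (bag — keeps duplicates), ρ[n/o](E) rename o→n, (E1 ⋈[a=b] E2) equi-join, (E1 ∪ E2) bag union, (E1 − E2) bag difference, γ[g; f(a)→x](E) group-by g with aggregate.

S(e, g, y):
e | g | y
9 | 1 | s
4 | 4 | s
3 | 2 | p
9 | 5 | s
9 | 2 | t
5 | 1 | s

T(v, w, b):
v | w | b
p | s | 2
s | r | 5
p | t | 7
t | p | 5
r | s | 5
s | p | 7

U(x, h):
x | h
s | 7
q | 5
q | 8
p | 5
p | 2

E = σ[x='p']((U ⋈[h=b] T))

σ filters on x, owned by the left side.
E' = (σ[x='p'](U) ⋈[h=b] T)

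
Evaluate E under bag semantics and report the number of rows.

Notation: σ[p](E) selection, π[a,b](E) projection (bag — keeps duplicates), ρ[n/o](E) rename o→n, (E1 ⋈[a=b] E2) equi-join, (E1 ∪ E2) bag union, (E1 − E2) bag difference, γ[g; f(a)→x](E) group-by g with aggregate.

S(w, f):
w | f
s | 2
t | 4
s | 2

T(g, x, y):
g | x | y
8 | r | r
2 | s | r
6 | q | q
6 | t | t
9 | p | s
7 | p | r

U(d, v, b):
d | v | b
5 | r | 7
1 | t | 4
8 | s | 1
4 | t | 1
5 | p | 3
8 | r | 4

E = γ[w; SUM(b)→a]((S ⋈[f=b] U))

Per-node cardinality:
  S → 3
  U → 6
  (S ⋈[f=b] U) → 2
  γ[w; SUM(b)→a]((S ⋈[f=b] U)) → 1

|E| = 1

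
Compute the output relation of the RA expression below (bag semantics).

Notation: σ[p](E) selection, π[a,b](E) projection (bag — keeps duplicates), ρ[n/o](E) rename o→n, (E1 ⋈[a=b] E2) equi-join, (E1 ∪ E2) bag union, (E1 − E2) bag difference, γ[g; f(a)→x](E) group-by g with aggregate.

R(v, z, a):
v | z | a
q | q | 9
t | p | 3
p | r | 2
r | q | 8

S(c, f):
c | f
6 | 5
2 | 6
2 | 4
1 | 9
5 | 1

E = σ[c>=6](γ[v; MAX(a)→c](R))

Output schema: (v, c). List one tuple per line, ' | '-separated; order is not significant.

Row counts bottom-up:
  R → 4
  γ[v; MAX(a)→c](R) → 4
  σ[c>=6](γ[v; MAX(a)→c](R)) → 2

== RESULT ==
v | c
q | 9
r | 8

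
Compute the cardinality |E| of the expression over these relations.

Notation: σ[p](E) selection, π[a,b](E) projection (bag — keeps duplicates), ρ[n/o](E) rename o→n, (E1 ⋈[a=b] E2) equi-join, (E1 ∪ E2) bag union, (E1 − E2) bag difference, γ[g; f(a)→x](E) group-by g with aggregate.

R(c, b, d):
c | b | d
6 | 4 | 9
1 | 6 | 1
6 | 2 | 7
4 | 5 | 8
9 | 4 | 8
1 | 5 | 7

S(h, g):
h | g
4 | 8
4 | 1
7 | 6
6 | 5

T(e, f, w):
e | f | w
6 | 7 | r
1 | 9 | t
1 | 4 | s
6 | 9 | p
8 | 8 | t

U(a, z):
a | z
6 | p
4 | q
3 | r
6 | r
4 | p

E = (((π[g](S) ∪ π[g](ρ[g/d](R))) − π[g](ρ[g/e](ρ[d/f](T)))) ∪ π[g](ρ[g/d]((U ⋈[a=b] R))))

Stepwise |·|:
  S → 4
  π[g](S) → 4
  R → 6
  ρ[g/d](R) → 6
  π[g](ρ[g/d](R)) → 6
  (π[g](S) ∪ π[g](ρ[g/d](R))) → 10
  T → 5
  ρ[d/f](T) → 5
  ρ[g/e](ρ[d/f](T)) → 5
  π[g](ρ[g/e](ρ[d/f](T))) → 5
  ((π[g](S) ∪ π[g](ρ[g/d](R))) − π[g](ρ[g/e](ρ[d/f](T)))) → 6
  U → 5
  R → 6
  (U ⋈[a=b] R) → 6
  ρ[g/d]((U ⋈[a=b] R)) → 6
  π[g](ρ[g/d]((U ⋈[a=b] R))) → 6
  (((π[g](S) ∪ π[g](ρ[g/d](R))) − π[g](ρ[g/e](ρ[d/f](T)))) ∪ π[g](ρ[g/d]((U ⋈[a=b] R)))) → 12

|E| = 12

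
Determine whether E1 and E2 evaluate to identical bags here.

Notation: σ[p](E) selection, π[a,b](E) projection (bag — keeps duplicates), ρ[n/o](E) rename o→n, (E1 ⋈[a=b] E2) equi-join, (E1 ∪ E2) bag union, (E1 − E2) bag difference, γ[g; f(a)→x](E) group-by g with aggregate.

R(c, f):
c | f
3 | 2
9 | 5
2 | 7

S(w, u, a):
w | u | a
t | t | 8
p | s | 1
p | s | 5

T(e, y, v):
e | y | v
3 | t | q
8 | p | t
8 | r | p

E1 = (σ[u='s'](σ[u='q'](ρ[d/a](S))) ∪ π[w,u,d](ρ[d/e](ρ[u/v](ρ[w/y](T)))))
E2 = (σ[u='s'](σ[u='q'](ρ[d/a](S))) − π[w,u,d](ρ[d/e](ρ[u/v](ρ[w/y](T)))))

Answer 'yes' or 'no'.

E1 subexpression sizes:
  S → 3
  ρ[d/a](S) → 3
  σ[u='q'](ρ[d/a](S)) → 0
  σ[u='s'](σ[u='q'](ρ[d/a](S))) → 0
  T → 3
  ρ[w/y](T) → 3
  ρ[u/v](ρ[w/y](T)) → 3
  ρ[d/e](ρ[u/v](ρ[w/y](T))) → 3
  π[w,u,d](ρ[d/e](ρ[u/v](ρ[w/y](T)))) → 3
  (σ[u='s'](σ[u='q'](ρ[d/a](S))) ∪ π[w,u,d](ρ[d/e](ρ[u/v](ρ[w/y](T))))) → 3
E2 subexpression sizes:
  S → 3
  ρ[d/a](S) → 3
  σ[u='q'](ρ[d/a](S)) → 0
  σ[u='s'](σ[u='q'](ρ[d/a](S))) → 0
  T → 3
  ρ[w/y](T) → 3
  ρ[u/v](ρ[w/y](T)) → 3
  ρ[d/e](ρ[u/v](ρ[w/y](T))) → 3
  π[w,u,d](ρ[d/e](ρ[u/v](ρ[w/y](T)))) → 3
  (σ[u='s'](σ[u='q'](ρ[d/a](S))) − π[w,u,d](ρ[d/e](ρ[u/v](ρ[w/y](T))))) → 0

E1 result:
w | u | d
p | t | 8
r | p | 8
t | q | 3
E2 result:
w | u | d
(0 rows)
Witness: ('r', 'p', 8) appears 1× in E1 but 0× in E2.

no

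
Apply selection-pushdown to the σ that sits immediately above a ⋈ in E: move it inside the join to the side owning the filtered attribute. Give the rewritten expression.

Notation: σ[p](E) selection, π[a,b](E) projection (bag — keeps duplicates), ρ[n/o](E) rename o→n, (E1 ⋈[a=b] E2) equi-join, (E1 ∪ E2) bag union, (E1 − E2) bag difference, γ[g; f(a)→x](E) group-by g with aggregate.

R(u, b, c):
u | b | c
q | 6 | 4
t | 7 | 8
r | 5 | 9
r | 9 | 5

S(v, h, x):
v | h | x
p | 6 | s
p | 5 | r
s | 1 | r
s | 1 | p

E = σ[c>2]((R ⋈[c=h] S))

σ filters on c, owned by the left side.
E' = (σ[c>2](R) ⋈[c=h] S)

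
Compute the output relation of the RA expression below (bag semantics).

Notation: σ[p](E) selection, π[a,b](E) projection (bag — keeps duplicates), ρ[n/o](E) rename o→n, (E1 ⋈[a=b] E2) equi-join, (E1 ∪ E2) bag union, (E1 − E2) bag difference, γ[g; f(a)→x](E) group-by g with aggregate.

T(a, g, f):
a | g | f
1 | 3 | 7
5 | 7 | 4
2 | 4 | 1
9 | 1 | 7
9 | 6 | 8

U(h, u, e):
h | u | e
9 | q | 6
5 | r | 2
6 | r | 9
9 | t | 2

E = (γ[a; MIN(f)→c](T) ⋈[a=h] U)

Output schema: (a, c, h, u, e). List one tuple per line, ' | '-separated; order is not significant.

Per-node cardinality:
  T → 5
  γ[a; MIN(f)→c](T) → 4
  U → 4
  (γ[a; MIN(f)→c](T) ⋈[a=h] U) → 3

== RESULT ==
a | c | h | u | e
5 | 4 | 5 | r | 2
9 | 7 | 9 | q | 6
9 | 7 | 9 | t | 2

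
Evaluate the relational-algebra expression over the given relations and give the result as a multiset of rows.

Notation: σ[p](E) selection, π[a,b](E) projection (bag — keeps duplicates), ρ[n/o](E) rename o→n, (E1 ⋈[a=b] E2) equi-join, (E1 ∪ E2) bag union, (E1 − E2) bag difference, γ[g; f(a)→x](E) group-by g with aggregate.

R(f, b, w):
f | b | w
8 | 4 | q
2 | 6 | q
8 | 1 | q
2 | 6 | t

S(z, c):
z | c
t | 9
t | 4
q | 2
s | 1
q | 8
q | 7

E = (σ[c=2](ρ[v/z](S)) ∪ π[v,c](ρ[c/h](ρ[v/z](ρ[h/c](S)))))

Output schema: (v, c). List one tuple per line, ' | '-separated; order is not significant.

Subexpression sizes:
  S → 6
  ρ[v/z](S) → 6
  σ[c=2](ρ[v/z](S)) → 1
  S → 6
  ρ[h/c](S) → 6
  ρ[v/z](ρ[h/c](S)) → 6
  ρ[c/h](ρ[v/z](ρ[h/c](S))) → 6
  π[v,c](ρ[c/h](ρ[v/z](ρ[h/c](S)))) → 6
  (σ[c=2](ρ[v/z](S)) ∪ π[v,c](ρ[c/h](ρ[v/z](ρ[h/c](S))))) → 7

== RESULT ==
v | c
q | 2
q | 2
q | 7
q | 8
s | 1
t | 4
t | 9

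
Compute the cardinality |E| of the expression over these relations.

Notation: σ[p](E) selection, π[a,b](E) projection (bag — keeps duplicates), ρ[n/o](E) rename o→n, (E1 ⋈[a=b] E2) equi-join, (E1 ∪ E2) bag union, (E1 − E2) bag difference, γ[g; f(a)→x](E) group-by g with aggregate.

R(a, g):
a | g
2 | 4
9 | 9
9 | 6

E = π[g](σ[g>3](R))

Per-node cardinality:
  R → 3
  σ[g>3](R) → 3
  π[g](σ[g>3](R)) → 3

|E| = 3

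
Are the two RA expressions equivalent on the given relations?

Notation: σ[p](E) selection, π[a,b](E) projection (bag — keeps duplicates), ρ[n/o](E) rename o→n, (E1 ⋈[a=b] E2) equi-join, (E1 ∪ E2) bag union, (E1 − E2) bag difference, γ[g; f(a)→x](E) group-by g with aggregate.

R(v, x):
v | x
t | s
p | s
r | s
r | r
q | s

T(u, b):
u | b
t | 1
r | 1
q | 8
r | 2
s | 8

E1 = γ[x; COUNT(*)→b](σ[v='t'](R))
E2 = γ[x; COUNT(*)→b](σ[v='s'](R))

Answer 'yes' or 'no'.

E1 subexpression sizes:
  R → 5
  σ[v='t'](R) → 1
  γ[x; COUNT(*)→b](σ[v='t'](R)) → 1
E2 subexpression sizes:
  R → 5
  σ[v='s'](R) → 0
  γ[x; COUNT(*)→b](σ[v='s'](R)) → 0

E1 result:
x | b
s | 1
E2 result:
x | b
(0 rows)
Witness: ('s', 1) appears 1× in E1 but 0× in E2.

no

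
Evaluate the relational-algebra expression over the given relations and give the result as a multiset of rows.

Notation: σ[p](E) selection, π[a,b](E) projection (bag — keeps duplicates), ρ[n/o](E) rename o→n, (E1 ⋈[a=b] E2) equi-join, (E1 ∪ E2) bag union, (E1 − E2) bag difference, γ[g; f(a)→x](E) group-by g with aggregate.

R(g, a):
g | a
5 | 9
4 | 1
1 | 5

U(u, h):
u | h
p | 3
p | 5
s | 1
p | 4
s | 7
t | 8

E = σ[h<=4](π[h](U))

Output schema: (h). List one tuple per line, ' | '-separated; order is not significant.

Per-node cardinality:
  U → 6
  π[h](U) → 6
  σ[h<=4](π[h](U)) → 3

== RESULT ==
h
1
3
4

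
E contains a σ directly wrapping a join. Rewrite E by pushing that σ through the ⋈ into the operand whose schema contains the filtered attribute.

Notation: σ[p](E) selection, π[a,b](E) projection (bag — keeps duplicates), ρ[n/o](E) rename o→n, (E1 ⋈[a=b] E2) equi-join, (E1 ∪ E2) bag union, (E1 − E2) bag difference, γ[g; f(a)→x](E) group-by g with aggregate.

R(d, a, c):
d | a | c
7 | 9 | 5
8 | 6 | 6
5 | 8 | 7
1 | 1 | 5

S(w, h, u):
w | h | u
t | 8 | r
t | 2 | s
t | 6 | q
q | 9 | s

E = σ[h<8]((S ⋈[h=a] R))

σ filters on h, owned by the left side.
E' = (σ[h<8](S) ⋈[h=a] R)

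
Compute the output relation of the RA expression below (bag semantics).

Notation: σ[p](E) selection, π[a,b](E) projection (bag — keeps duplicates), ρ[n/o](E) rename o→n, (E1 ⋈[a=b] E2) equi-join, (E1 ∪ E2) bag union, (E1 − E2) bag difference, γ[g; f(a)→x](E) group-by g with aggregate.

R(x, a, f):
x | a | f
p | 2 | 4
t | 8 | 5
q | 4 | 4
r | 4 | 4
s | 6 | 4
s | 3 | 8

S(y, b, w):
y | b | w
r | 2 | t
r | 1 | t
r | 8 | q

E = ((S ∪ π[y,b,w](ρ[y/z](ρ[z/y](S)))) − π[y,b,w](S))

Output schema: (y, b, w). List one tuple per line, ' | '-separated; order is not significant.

Row counts bottom-up:
  S → 3
  S → 3
  ρ[z/y](S) → 3
  ρ[y/z](ρ[z/y](S)) → 3
  π[y,b,w](ρ[y/z](ρ[z/y](S))) → 3
  (S ∪ π[y,b,w](ρ[y/z](ρ[z/y](S)))) → 6
  S → 3
  π[y,b,w](S) → 3
  ((S ∪ π[y,b,w](ρ[y/z](ρ[z/y](S)))) − π[y,b,w](S)) → 3

== RESULT ==
y | b | w
r | 1 | t
r | 2 | t
r | 8 | q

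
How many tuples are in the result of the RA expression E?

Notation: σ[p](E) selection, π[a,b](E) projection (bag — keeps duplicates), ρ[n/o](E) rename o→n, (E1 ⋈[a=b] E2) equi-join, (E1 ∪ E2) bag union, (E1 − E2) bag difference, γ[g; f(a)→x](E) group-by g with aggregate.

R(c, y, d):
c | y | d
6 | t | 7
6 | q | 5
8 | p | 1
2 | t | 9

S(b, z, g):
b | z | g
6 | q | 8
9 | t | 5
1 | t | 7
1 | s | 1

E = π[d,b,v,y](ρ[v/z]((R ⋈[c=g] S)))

Subexpression sizes:
  R → 4
  S → 4
  (R ⋈[c=g] S) → 1
  ρ[v/z]((R ⋈[c=g] S)) → 1
  π[d,b,v,y](ρ[v/z]((R ⋈[c=g] S))) → 1

|E| = 1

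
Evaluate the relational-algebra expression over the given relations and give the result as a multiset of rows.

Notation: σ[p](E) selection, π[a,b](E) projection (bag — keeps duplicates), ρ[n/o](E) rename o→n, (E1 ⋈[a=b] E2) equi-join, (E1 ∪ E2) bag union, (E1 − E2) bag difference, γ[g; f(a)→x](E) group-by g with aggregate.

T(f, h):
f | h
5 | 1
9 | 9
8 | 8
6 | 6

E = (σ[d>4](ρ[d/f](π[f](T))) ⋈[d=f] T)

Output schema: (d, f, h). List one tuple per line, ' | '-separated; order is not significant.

Per-node cardinality:
  T → 4
  π[f](T) → 4
  ρ[d/f](π[f](T)) → 4
  σ[d>4](ρ[d/f](π[f](T))) → 4
  T → 4
  (σ[d>4](ρ[d/f](π[f](T))) ⋈[d=f] T) → 4

== RESULT ==
d | f | h
5 | 5 | 1
6 | 6 | 6
8 | 8 | 8
9 | 9 | 9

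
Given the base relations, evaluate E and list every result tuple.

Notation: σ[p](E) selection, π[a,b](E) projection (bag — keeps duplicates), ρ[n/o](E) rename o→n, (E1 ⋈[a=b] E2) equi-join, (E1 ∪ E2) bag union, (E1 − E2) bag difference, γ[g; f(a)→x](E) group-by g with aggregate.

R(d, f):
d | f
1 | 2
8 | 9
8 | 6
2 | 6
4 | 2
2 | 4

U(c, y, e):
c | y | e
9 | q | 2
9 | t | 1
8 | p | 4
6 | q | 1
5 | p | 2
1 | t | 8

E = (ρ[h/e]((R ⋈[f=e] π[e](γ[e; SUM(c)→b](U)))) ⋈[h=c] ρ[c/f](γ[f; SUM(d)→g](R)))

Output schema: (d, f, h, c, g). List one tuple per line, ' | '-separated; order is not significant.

Subexpression sizes:
  R → 6
  U → 6
  γ[e; SUM(c)→b](U) → 4
  π[e](γ[e; SUM(c)→b](U)) → 4
  (R ⋈[f=e] π[e](γ[e; SUM(c)→b](U))) → 3
  ρ[h/e]((R ⋈[f=e] π[e](γ[e; SUM(c)→b](U)))) → 3
  R → 6
  γ[f; SUM(d)→g](R) → 4
  ρ[c/f](γ[f; SUM(d)→g](R)) → 4
  (ρ[h/e]((R ⋈[f=e] π[e](γ[e; SUM(c)→b](U)))) ⋈[h=c] ρ[c/f](γ[f; SUM(d)→g](R))) → 3

== RESULT ==
d | f | h | c | g
1 | 2 | 2 | 2 | 5
2 | 4 | 4 | 4 | 2
4 | 2 | 2 | 2 | 5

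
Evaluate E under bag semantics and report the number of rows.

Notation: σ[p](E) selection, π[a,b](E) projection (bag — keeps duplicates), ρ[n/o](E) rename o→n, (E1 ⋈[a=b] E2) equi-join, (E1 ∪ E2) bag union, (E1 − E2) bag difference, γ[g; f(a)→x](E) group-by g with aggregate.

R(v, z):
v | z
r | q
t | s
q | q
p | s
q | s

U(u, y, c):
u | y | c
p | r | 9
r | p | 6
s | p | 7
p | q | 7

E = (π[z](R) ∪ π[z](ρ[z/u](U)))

Stepwise |·|:
  R → 5
  π[z](R) → 5
  U → 4
  ρ[z/u](U) → 4
  π[z](ρ[z/u](U)) → 4
  (π[z](R) ∪ π[z](ρ[z/u](U))) → 9

|E| = 9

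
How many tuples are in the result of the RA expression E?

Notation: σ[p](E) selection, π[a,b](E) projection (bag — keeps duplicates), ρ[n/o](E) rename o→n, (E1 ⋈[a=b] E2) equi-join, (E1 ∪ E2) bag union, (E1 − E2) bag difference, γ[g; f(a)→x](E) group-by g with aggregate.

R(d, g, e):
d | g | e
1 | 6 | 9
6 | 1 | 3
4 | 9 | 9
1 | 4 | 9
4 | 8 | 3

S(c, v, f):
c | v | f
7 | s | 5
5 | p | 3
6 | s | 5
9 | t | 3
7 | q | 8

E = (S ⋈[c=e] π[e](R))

Subexpression sizes:
  S → 5
  R → 5
  π[e](R) → 5
  (S ⋈[c=e] π[e](R)) → 3

|E| = 3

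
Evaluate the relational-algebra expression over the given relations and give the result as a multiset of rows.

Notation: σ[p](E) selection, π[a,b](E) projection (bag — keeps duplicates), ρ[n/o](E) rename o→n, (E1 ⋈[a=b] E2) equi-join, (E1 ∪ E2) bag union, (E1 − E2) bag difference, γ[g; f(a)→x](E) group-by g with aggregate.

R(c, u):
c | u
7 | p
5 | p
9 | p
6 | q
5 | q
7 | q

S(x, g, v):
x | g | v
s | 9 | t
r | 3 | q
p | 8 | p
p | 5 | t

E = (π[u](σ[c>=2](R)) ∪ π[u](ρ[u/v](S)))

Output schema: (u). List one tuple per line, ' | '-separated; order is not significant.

Row counts bottom-up:
  R → 6
  σ[c>=2](R) → 6
  π[u](σ[c>=2](R)) → 6
  S → 4
  ρ[u/v](S) → 4
  π[u](ρ[u/v](S)) → 4
  (π[u](σ[c>=2](R)) ∪ π[u](ρ[u/v](S))) → 10

== RESULT ==
u
p
p
p
p
q
q
q
q
t
t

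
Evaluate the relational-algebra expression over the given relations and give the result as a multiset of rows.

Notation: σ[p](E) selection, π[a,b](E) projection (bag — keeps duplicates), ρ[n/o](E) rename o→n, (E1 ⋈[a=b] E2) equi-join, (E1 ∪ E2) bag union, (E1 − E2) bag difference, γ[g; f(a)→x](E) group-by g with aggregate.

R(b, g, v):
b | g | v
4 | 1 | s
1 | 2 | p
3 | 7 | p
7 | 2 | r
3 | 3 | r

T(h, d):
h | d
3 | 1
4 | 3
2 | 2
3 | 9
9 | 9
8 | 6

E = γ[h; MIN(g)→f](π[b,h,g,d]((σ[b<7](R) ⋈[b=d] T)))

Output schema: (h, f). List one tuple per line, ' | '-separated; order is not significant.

Row counts bottom-up:
  R → 5
  σ[b<7](R) → 4
  T → 6
  (σ[b<7](R) ⋈[b=d] T) → 3
  π[b,h,g,d]((σ[b<7](R) ⋈[b=d] T)) → 3
  γ[h; MIN(g)→f](π[b,h,g,d]((σ[b<7](R) ⋈[b=d] T))) → 2

== RESULT ==
h | f
3 | 2
4 | 3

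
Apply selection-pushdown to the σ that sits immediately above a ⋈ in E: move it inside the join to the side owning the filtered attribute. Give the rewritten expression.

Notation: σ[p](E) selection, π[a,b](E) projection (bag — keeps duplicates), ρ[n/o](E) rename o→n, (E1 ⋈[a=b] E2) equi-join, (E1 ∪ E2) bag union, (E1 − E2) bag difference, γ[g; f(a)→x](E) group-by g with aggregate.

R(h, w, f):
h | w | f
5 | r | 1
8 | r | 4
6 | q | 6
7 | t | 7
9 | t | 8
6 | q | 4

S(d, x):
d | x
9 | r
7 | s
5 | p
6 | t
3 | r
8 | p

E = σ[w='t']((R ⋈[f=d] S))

σ filters on w, owned by the left side.
E' = (σ[w='t'](R) ⋈[f=d] S)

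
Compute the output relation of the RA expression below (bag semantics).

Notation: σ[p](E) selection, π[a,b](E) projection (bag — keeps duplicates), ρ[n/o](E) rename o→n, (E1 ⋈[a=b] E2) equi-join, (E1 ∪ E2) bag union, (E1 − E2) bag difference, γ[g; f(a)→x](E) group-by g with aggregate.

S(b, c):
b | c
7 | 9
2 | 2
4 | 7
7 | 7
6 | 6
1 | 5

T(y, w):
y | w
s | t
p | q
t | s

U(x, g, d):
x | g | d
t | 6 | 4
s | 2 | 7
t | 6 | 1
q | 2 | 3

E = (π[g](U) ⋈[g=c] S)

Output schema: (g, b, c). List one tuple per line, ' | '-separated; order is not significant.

Stepwise |·|:
  U → 4
  π[g](U) → 4
  S → 6
  (π[g](U) ⋈[g=c] S) → 4

== RESULT ==
g | b | c
2 | 2 | 2
2 | 2 | 2
6 | 6 | 6
6 | 6 | 6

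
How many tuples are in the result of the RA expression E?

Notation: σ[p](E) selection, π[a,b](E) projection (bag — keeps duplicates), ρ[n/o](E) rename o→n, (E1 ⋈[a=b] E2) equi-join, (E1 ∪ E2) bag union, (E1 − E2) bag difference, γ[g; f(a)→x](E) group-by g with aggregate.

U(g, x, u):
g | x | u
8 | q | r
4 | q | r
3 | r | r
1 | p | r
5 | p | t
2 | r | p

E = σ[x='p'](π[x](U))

Row counts bottom-up:
  U → 6
  π[x](U) → 6
  σ[x='p'](π[x](U)) → 2

|E| = 2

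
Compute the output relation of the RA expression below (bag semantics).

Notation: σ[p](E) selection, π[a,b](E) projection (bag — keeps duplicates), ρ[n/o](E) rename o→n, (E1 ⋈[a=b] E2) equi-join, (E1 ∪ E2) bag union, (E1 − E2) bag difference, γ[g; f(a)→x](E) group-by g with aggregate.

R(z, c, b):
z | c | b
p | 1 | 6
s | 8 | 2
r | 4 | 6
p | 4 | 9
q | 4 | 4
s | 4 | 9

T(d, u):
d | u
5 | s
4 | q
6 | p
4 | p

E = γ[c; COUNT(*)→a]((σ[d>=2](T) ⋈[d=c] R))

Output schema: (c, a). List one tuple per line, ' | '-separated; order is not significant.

Row counts bottom-up:
  T → 4
  σ[d>=2](T) → 4
  R → 6
  (σ[d>=2](T) ⋈[d=c] R) → 8
  γ[c; COUNT(*)→a]((σ[d>=2](T) ⋈[d=c] R)) → 1

== RESULT ==
c | a
4 | 8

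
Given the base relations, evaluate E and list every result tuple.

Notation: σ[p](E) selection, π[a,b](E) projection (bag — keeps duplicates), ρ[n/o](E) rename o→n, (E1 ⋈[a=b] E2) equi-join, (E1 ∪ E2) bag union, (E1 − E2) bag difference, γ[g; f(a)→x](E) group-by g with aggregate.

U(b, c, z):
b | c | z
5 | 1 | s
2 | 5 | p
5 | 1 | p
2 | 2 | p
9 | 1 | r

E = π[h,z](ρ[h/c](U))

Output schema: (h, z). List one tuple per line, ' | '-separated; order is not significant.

Stepwise |·|:
  U → 5
  ρ[h/c](U) → 5
  π[h,z](ρ[h/c](U)) → 5

== RESULT ==
h | z
1 | p
1 | r
1 | s
2 | p
5 | p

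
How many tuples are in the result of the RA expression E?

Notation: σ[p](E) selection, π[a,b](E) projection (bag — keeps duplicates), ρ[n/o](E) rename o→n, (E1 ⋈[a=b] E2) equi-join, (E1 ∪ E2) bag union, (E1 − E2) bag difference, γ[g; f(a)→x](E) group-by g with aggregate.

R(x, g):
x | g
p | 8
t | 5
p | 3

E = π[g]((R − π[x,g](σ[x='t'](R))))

Row counts bottom-up:
  R → 3
  R → 3
  σ[x='t'](R) → 1
  π[x,g](σ[x='t'](R)) → 1
  (R − π[x,g](σ[x='t'](R))) → 2
  π[g]((R − π[x,g](σ[x='t'](R)))) → 2

|E| = 2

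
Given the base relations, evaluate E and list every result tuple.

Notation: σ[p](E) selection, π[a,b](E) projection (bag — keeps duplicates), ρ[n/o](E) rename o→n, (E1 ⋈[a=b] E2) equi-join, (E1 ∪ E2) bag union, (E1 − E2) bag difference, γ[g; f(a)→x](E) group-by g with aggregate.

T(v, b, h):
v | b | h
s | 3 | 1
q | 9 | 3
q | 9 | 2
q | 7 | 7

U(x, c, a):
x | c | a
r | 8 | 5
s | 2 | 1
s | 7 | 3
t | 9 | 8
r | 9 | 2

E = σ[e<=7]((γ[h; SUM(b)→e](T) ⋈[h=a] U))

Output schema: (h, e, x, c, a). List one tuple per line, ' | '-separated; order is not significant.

Row counts bottom-up:
  T → 4
  γ[h; SUM(b)→e](T) → 4
  U → 5
  (γ[h; SUM(b)→e](T) ⋈[h=a] U) → 3
  σ[e<=7]((γ[h; SUM(b)→e](T) ⋈[h=a] U)) → 1

== RESULT ==
h | e | x | c | a
1 | 3 | s | 2 | 1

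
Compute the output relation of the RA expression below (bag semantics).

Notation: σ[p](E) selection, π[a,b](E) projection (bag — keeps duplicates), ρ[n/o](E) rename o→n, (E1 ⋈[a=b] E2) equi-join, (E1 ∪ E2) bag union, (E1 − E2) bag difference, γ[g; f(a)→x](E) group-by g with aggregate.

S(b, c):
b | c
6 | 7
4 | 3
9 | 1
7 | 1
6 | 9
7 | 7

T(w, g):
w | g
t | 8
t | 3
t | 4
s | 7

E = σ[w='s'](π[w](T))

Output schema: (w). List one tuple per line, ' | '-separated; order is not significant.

Row counts bottom-up:
  T → 4
  π[w](T) → 4
  σ[w='s'](π[w](T)) → 1

== RESULT ==
w
s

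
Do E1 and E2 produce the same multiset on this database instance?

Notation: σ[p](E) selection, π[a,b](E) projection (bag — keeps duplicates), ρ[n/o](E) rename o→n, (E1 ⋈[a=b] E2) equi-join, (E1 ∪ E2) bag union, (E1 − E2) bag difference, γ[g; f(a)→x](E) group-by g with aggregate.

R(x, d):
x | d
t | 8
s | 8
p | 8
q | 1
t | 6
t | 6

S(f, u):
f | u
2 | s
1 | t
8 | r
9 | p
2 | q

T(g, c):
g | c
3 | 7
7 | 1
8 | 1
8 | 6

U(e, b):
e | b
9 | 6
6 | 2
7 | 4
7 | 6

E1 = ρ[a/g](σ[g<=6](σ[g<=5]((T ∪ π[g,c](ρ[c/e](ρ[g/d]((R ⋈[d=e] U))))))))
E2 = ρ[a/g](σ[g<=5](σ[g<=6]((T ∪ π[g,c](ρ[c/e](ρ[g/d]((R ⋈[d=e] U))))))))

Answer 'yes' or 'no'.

E1 row counts bottom-up:
  T → 4
  R → 6
  U → 4
  (R ⋈[d=e] U) → 2
  ρ[g/d]((R ⋈[d=e] U)) → 2
  ρ[c/e](ρ[g/d]((R ⋈[d=e] U))) → 2
  π[g,c](ρ[c/e](ρ[g/d]((R ⋈[d=e] U)))) → 2
  (T ∪ π[g,c](ρ[c/e](ρ[g/d]((R ⋈[d=e] U))))) → 6
  σ[g<=5]((T ∪ π[g,c](ρ[c/e](ρ[g/d]((R ⋈[d=e] U)))))) → 1
  σ[g<=6](σ[g<=5]((T ∪ π[g,c](ρ[c/e](ρ[g/d]((R ⋈[d=e] U))))))) → 1
  ρ[a/g](σ[g<=6](σ[g<=5]((T ∪ π[g,c](ρ[c/e](ρ[g/d]((R ⋈[d=e] U)))))))) → 1
E2 row counts bottom-up:
  T → 4
  R → 6
  U → 4
  (R ⋈[d=e] U) → 2
  ρ[g/d]((R ⋈[d=e] U)) → 2
  ρ[c/e](ρ[g/d]((R ⋈[d=e] U))) → 2
  π[g,c](ρ[c/e](ρ[g/d]((R ⋈[d=e] U)))) → 2
  (T ∪ π[g,c](ρ[c/e](ρ[g/d]((R ⋈[d=e] U))))) → 6
  σ[g<=6]((T ∪ π[g,c](ρ[c/e](ρ[g/d]((R ⋈[d=e] U)))))) → 3
  σ[g<=5](σ[g<=6]((T ∪ π[g,c](ρ[c/e](ρ[g/d]((R ⋈[d=e] U))))))) → 1
  ρ[a/g](σ[g<=5](σ[g<=6]((T ∪ π[g,c](ρ[c/e](ρ[g/d]((R ⋈[d=e] U)))))))) → 1

E1 and E2 produce the same multiset:
a | c
3 | 7

yes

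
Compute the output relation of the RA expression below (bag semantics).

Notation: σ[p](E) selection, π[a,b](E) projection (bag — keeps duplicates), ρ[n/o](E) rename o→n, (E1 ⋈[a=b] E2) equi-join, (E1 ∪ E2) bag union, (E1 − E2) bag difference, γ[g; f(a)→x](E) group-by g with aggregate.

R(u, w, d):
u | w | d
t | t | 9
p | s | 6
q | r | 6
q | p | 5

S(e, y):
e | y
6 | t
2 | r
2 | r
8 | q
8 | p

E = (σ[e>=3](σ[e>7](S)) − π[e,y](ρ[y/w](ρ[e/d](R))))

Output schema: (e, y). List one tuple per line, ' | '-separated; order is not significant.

Subexpression sizes:
  S → 5
  σ[e>7](S) → 2
  σ[e>=3](σ[e>7](S)) → 2
  R → 4
  ρ[e/d](R) → 4
  ρ[y/w](ρ[e/d](R)) → 4
  π[e,y](ρ[y/w](ρ[e/d](R))) → 4
  (σ[e>=3](σ[e>7](S)) − π[e,y](ρ[y/w](ρ[e/d](R)))) → 2

== RESULT ==
e | y
8 | p
8 | q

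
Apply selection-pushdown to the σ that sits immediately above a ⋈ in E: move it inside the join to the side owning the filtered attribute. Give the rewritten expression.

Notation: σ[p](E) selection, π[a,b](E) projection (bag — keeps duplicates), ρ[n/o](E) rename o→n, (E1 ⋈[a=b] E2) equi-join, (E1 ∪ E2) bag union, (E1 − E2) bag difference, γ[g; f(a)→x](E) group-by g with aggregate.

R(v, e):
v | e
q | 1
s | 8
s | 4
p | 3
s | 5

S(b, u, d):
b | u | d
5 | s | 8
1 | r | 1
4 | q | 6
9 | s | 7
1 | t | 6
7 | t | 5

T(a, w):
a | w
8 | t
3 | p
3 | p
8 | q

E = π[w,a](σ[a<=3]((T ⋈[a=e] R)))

σ filters on a, owned by the left side.
E' = π[w,a]((σ[a<=3](T) ⋈[a=e] R))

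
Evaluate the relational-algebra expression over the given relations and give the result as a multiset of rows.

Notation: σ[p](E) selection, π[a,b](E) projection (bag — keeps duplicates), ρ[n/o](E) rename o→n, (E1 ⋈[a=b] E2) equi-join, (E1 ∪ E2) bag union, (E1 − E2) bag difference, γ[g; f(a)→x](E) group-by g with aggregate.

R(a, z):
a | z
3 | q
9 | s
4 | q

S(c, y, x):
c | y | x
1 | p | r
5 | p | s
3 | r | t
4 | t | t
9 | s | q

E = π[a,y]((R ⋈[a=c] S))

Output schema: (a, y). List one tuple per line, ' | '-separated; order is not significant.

Subexpression sizes:
  R → 3
  S → 5
  (R ⋈[a=c] S) → 3
  π[a,y]((R ⋈[a=c] S)) → 3

== RESULT ==
a | y
3 | r
4 | t
9 | s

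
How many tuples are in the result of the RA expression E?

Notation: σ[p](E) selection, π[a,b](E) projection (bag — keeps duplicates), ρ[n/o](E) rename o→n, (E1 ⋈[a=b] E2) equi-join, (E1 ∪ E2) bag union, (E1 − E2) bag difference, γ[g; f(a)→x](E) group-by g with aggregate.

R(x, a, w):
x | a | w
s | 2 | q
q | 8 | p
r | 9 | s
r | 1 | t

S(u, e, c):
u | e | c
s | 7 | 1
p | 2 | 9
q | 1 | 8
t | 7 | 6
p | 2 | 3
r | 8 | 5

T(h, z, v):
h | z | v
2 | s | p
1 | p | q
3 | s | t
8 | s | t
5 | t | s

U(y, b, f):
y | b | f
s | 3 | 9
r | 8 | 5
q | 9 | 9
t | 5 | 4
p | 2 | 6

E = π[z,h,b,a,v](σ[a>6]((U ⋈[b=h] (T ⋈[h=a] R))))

Subexpression sizes:
  U → 5
  T → 5
  R → 4
  (T ⋈[h=a] R) → 3
  (U ⋈[b=h] (T ⋈[h=a] R)) → 2
  σ[a>6]((U ⋈[b=h] (T ⋈[h=a] R))) → 1
  π[z,h,b,a,v](σ[a>6]((U ⋈[b=h] (T ⋈[h=a] R)))) → 1

|E| = 1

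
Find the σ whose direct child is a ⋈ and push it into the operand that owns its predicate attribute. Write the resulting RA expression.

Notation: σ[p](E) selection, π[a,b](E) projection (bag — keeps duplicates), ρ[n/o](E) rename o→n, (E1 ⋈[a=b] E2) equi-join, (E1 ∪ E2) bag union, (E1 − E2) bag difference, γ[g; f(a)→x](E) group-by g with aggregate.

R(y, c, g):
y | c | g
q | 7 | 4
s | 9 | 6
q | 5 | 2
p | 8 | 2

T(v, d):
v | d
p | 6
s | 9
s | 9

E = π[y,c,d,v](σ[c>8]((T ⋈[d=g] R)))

σ filters on c, owned by the right side.
E' = π[y,c,d,v]((T ⋈[d=g] σ[c>8](R)))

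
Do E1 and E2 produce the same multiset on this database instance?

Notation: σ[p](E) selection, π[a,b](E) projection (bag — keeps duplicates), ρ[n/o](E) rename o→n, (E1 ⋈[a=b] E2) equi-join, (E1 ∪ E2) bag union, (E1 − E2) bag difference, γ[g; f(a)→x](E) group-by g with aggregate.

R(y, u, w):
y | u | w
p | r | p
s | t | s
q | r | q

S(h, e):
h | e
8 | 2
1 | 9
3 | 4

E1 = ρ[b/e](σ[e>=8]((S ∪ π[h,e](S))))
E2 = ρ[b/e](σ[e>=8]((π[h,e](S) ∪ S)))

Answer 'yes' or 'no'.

E1 per-node cardinality:
  S → 3
  S → 3
  π[h,e](S) → 3
  (S ∪ π[h,e](S)) → 6
  σ[e>=8]((S ∪ π[h,e](S))) → 2
  ρ[b/e](σ[e>=8]((S ∪ π[h,e](S)))) → 2
E2 per-node cardinality:
  S → 3
  π[h,e](S) → 3
  S → 3
  (π[h,e](S) ∪ S) → 6
  σ[e>=8]((π[h,e](S) ∪ S)) → 2
  ρ[b/e](σ[e>=8]((π[h,e](S) ∪ S))) → 2

E1 and E2 produce the same multiset:
h | b
1 | 9
1 | 9

yes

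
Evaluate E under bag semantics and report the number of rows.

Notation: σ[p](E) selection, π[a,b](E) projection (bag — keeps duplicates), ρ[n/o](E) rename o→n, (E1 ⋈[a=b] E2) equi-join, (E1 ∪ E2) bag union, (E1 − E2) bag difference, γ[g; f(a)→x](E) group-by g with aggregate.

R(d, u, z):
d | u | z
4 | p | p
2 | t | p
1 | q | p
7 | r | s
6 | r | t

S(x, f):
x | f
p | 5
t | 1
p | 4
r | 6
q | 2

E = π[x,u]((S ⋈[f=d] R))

Stepwise |·|:
  S → 5
  R → 5
  (S ⋈[f=d] R) → 4
  π[x,u]((S ⋈[f=d] R)) → 4

|E| = 4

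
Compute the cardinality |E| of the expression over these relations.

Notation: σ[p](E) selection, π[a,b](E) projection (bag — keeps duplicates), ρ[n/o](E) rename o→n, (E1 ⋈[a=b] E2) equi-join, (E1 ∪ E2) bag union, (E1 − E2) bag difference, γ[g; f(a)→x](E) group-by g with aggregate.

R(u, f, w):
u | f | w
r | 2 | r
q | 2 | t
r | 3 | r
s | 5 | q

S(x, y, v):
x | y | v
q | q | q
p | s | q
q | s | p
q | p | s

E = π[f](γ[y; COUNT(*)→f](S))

Stepwise |·|:
  S → 4
  γ[y; COUNT(*)→f](S) → 3
  π[f](γ[y; COUNT(*)→f](S)) → 3

|E| = 3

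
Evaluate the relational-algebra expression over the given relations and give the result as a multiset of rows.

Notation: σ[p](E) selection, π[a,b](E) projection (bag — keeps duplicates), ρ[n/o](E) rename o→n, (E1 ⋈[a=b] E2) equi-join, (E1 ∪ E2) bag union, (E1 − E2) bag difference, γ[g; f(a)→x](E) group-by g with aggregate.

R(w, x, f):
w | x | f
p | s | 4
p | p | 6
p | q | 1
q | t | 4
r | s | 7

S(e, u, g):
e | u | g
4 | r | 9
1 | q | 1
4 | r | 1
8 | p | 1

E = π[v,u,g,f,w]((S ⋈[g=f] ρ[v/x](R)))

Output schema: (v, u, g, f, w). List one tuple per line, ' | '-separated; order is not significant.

Per-node cardinality:
  S → 4
  R → 5
  ρ[v/x](R) → 5
  (S ⋈[g=f] ρ[v/x](R)) → 3
  π[v,u,g,f,w]((S ⋈[g=f] ρ[v/x](R))) → 3

== RESULT ==
v | u | g | f | w
q | p | 1 | 1 | p
q | q | 1 | 1 | p
q | r | 1 | 1 | p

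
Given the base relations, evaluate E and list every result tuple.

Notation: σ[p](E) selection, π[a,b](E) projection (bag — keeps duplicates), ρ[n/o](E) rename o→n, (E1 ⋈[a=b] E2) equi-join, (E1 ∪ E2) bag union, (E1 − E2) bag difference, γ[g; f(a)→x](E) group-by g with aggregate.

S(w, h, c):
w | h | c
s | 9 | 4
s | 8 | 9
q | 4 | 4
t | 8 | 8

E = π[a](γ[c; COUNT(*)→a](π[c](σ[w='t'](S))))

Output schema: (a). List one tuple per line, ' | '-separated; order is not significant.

Stepwise |·|:
  S → 4
  σ[w='t'](S) → 1
  π[c](σ[w='t'](S)) → 1
  γ[c; COUNT(*)→a](π[c](σ[w='t'](S))) → 1
  π[a](γ[c; COUNT(*)→a](π[c](σ[w='t'](S)))) → 1

== RESULT ==
a
1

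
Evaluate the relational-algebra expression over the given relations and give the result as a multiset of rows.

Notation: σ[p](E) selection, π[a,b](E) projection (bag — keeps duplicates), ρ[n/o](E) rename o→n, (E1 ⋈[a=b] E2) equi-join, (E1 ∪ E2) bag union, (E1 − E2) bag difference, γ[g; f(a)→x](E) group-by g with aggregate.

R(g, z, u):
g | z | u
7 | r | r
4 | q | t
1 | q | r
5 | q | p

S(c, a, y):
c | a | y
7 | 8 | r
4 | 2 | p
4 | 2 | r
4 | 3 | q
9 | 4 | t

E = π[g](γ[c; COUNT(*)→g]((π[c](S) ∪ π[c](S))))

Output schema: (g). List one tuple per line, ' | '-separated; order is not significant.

Stepwise |·|:
  S → 5
  π[c](S) → 5
  S → 5
  π[c](S) → 5
  (π[c](S) ∪ π[c](S)) → 10
  γ[c; COUNT(*)→g]((π[c](S) ∪ π[c](S))) → 3
  π[g](γ[c; COUNT(*)→g]((π[c](S) ∪ π[c](S)))) → 3

== RESULT ==
g
2
2
6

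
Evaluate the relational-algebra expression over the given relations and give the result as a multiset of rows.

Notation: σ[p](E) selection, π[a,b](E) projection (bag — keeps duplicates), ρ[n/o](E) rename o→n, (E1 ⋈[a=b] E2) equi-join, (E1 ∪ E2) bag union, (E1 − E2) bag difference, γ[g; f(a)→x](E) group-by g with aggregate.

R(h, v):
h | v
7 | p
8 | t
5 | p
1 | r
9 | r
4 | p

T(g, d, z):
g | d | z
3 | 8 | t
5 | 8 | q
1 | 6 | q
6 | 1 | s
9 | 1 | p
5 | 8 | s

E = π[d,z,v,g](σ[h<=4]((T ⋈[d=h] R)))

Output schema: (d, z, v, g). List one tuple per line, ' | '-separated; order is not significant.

Row counts bottom-up:
  T → 6
  R → 6
  (T ⋈[d=h] R) → 5
  σ[h<=4]((T ⋈[d=h] R)) → 2
  π[d,z,v,g](σ[h<=4]((T ⋈[d=h] R))) → 2

== RESULT ==
d | z | v | g
1 | p | r | 9
1 | s | r | 6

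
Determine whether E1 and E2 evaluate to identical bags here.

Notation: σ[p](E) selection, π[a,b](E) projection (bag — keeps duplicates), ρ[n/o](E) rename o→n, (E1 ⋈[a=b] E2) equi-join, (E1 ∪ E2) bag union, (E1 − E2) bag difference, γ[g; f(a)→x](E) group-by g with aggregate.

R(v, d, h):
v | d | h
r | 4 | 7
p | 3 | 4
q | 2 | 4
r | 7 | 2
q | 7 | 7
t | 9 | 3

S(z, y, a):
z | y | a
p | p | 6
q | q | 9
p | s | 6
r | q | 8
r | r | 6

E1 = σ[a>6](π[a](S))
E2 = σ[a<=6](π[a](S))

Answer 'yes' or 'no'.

E1 per-node cardinality:
  S → 5
  π[a](S) → 5
  σ[a>6](π[a](S)) → 2
E2 per-node cardinality:
  S → 5
  π[a](S) → 5
  σ[a<=6](π[a](S)) → 3

E1 result:
a
8
9
E2 result:
a
6
6
6
Witness: (6,) appears 0× in E1 but 3× in E2.

no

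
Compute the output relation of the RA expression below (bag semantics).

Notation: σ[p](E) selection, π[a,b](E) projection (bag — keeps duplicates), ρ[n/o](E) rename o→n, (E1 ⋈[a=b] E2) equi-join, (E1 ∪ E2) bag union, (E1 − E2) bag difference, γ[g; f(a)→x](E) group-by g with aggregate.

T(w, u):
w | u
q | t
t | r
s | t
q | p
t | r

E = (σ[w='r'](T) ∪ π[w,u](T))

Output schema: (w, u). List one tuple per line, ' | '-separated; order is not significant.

Subexpression sizes:
  T → 5
  σ[w='r'](T) → 0
  T → 5
  π[w,u](T) → 5
  (σ[w='r'](T) ∪ π[w,u](T)) → 5

== RESULT ==
w | u
q | p
q | t
s | t
t | r
t | r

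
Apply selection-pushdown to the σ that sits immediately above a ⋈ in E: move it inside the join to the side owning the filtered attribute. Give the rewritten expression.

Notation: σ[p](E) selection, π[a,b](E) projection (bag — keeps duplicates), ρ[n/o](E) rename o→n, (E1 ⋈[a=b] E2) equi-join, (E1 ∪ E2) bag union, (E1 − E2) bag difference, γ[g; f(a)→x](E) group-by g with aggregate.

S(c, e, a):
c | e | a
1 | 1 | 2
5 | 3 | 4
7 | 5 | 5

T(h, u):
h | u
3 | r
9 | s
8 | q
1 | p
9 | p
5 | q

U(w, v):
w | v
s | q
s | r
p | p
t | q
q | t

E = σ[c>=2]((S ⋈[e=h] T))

σ filters on c, owned by the left side.
E' = (σ[c>=2](S) ⋈[e=h] T)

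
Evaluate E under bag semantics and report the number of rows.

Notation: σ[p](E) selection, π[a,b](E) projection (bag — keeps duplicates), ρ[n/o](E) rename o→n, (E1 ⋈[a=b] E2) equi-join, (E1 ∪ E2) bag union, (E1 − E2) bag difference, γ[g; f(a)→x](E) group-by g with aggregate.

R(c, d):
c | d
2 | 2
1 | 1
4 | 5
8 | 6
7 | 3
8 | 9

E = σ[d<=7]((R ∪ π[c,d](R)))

Per-node cardinality:
  R → 6
  R → 6
  π[c,d](R) → 6
  (R ∪ π[c,d](R)) → 12
  σ[d<=7]((R ∪ π[c,d](R))) → 10

|E| = 10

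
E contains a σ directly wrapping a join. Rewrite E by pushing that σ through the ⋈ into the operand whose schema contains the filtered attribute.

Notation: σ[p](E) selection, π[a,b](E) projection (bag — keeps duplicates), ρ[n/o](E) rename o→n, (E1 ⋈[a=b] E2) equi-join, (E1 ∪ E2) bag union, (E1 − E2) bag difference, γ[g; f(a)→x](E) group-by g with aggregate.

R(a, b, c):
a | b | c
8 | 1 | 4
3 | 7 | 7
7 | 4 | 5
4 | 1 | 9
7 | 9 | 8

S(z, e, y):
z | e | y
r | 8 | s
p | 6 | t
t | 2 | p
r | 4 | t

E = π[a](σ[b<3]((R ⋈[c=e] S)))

σ filters on b, owned by the left side.
E' = π[a]((σ[b<3](R) ⋈[c=e] S))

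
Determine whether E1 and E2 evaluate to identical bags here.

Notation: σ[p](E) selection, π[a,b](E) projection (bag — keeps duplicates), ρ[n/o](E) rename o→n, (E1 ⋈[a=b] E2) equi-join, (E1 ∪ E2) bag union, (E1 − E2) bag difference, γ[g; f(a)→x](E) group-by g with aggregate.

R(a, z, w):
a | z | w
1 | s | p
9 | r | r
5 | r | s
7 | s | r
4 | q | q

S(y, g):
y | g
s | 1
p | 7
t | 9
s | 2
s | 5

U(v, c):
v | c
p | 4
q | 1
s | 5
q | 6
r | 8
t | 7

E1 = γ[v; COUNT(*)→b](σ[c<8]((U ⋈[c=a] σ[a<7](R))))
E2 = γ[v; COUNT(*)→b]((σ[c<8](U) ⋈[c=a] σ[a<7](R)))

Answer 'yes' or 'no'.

E1 row counts bottom-up:
  U → 6
  R → 5
  σ[a<7](R) → 3
  (U ⋈[c=a] σ[a<7](R)) → 3
  σ[c<8]((U ⋈[c=a] σ[a<7](R))) → 3
  γ[v; COUNT(*)→b](σ[c<8]((U ⋈[c=a] σ[a<7](R)))) → 3
E2 row counts bottom-up:
  U → 6
  σ[c<8](U) → 5
  R → 5
  σ[a<7](R) → 3
  (σ[c<8](U) ⋈[c=a] σ[a<7](R)) → 3
  γ[v; COUNT(*)→b]((σ[c<8](U) ⋈[c=a] σ[a<7](R))) → 3

E1 and E2 produce the same multiset:
v | b
p | 1
q | 1
s | 1

yes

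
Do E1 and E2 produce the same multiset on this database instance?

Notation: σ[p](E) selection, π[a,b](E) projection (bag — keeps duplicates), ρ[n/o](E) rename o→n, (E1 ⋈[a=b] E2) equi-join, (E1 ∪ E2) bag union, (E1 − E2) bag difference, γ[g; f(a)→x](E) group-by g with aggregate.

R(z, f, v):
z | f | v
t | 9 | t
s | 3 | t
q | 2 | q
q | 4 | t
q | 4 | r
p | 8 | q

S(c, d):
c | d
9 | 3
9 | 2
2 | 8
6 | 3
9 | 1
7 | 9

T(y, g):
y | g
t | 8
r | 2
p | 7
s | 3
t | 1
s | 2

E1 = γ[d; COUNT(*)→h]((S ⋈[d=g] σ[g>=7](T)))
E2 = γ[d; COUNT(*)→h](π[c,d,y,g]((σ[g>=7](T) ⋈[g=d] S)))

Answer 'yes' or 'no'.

E1 row counts bottom-up:
  S → 6
  T → 6
  σ[g>=7](T) → 2
  (S ⋈[d=g] σ[g>=7](T)) → 1
  γ[d; COUNT(*)→h]((S ⋈[d=g] σ[g>=7](T))) → 1
E2 row counts bottom-up:
  T → 6
  σ[g>=7](T) → 2
  S → 6
  (σ[g>=7](T) ⋈[g=d] S) → 1
  π[c,d,y,g]((σ[g>=7](T) ⋈[g=d] S)) → 1
  γ[d; COUNT(*)→h](π[c,d,y,g]((σ[g>=7](T) ⋈[g=d] S))) → 1

E1 and E2 produce the same multiset:
d | h
8 | 1

yes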